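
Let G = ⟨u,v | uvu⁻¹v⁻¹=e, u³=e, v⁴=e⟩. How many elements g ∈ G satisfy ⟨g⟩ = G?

G is cyclic of order 12. An element generates G iff its order is 12, and a cyclic group of order 12 has exactly φ(12) = 4 such elements.

Answer: 4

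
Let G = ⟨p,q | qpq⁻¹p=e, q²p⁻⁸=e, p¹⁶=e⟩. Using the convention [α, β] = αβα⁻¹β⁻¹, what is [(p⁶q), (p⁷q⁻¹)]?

[(p⁶q), (p⁷q⁻¹)] = (p⁶q)·(p⁷q⁻¹)·(p⁶q)⁻¹·(p⁷q⁻¹)⁻¹.
  (p⁶q) · (p⁷q⁻¹) = p¹⁵
  (p¹⁵) · (p⁶q⁻¹) = p⁵q⁻¹
  (p⁵q⁻¹) · (p⁷q) = p¹⁴

Answer: p¹⁴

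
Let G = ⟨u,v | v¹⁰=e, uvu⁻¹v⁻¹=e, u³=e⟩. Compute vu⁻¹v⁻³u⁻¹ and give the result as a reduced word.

Multiply left to right, reducing at each step:
  v · u⁻¹ = u²v
  (u²v) · v⁻³ = u²v⁸
  (u²v⁸) · u⁻¹ = uv⁸

Answer: uv⁸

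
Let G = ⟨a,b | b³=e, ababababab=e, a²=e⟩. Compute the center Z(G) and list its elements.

An element z ∈ Z(G) iff z commutes with every generator.
For example e is central: e·a = a = a·e; e·b = b = b·e.
Whereas a ∉ Z(G) since a·b = ab ≠ ba = b·a.
Checking each of the 60 elements this way gives Z(G) = {e}, of order 1.

Answer: {e}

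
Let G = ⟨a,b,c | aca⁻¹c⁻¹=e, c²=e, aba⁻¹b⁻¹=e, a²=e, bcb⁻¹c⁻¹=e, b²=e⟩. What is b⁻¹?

The order of b is 2 (smallest k with bᵏ = e), so b⁻¹ = b¹ = b.
Check: b · b → b · b = e, giving e as required.

Answer: b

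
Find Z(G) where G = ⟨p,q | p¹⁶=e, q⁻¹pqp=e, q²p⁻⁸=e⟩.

An element z ∈ Z(G) iff z commutes with every generator.
For example p⁸ is central: (p⁸)·p = p⁹ = p·(p⁸); (p⁸)·q = q⁻¹ = q·(p⁸).
Whereas p ∉ Z(G) since p·q = pq ≠ p⁷q⁻¹ = q·p.
Checking each of the 32 elements this way gives Z(G) = {e, p⁸}, of order 2.

Answer: {e, p⁸}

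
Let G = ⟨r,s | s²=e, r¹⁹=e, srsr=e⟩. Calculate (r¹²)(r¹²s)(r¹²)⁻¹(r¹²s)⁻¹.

[(r¹²), (r¹²s)] = (r¹²)·(r¹²s)·(r¹²)⁻¹·(r¹²s)⁻¹.
  (r¹²) · (r¹²s) = r⁵s
  (r⁵s) · (r⁷) = r¹⁷s
  (r¹⁷s) · (r¹²s) = r⁵

Answer: r⁵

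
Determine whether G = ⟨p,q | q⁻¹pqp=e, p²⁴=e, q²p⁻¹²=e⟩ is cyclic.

Every cyclic group is abelian. But p·q = pq while q·p = p¹¹q⁻¹, so p·q ≠ q·p and G is not abelian. Hence G is not cyclic.

Answer: No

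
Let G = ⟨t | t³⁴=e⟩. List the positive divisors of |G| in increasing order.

|G| = 34 = 2 · 17. By Lagrange's theorem the order of any subgroup divides 34; the divisors of 34 are 1, 2, 17, 34.

Answer: 1, 2, 17, 34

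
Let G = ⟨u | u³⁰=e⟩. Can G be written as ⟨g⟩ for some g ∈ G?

|G| = 30. The element u has order 30 (its powers give 30 distinct elements), so ⟨u⟩ = G and G is cyclic.

Answer: Yes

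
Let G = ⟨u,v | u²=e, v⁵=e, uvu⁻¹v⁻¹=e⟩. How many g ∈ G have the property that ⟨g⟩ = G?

G is cyclic of order 10. An element generates G iff its order is 10, and a cyclic group of order 10 has exactly φ(10) = 4 such elements.

Answer: 4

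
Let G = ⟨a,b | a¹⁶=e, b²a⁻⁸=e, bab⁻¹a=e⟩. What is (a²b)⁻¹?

The order of (a²b) is 4 (smallest k with (a²b)ᵏ = e), so (a²b)⁻¹ = (a²b)³ = a²b⁻¹.
Check: (a²b) · (a²b⁻¹) → (a²b) · a² = b;   b · b⁻¹ = e, giving e as required.

Answer: a²b⁻¹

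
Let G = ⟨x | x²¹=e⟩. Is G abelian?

G has a single generator, so G is cyclic and hence abelian.

Answer: Yes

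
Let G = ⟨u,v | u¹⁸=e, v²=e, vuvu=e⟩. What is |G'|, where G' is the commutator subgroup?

G' = [G, G] is generated by all commutators. The generator-pair commutators are: [u, v] = u².
The subgroup they normally generate is {e, u², u⁴, u⁶, u⁸, u¹⁰, u¹², u¹⁴, u¹⁶}, of order 9.
Check: |G/G'| = 36/9 = 4 is the order of the abelianisation.

Answer: 9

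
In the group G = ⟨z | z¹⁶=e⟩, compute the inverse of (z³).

The order of (z³) is 16 (smallest k with (z³)ᵏ = e), so (z³)⁻¹ = (z³)¹⁵ = z¹³.
Check: (z³) · (z¹³) → (z³) · z¹³ = e, giving e as required.

Answer: z¹³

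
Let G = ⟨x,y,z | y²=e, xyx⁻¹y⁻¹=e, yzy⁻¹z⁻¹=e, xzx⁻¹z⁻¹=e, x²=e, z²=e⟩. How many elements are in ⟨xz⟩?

|⟨xz⟩| equals the order of xz. Compute successive powers until reaching e:
  (xz)¹ = xz, (xz)² = e.
The smallest positive k with (xz)ᵏ = e is 2, so |⟨xz⟩| = 2.

Answer: 2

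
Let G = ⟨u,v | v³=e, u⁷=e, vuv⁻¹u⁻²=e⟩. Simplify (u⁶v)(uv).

Compute (u⁶v) · (uv) by multiplying left to right and reducing via the relations at each step:
  (u⁶v) · u = uv
  (uv) · v = uv²

Answer: uv²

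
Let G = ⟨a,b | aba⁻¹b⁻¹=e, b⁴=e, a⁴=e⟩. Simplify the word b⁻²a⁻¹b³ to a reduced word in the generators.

Multiply left to right, reducing at each step:
  (b²) · a⁻¹ = a³b²
  (a³b²) · b³ = a³b

Answer: a³b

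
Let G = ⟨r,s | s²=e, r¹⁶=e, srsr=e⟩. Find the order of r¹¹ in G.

Compute successive powers until reaching e:
  (r¹¹)¹ = r¹¹, (r¹¹)² = r⁶, (r¹¹)³ = r, (r¹¹)⁴ = r¹², (r¹¹)⁵ = r⁷, (r¹¹)⁶ = r², (r¹¹)⁷ = r¹³, (r¹¹)⁸ = r⁸, (r¹¹)⁹ = r³, (r¹¹)¹⁰ = r¹⁴, (r¹¹)¹¹ = r⁹, (r¹¹)¹² = r⁴, (r¹¹)¹³ = r¹⁵, (r¹¹)¹⁴ = r¹⁰, (r¹¹)¹⁵ = r⁵, (r¹¹)¹⁶ = e.
The smallest positive k with (r¹¹)ᵏ = e is 16.

Answer: 16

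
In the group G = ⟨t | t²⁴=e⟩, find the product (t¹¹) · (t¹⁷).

Compute (t¹¹) · (t¹⁷) by multiplying left to right and reducing via the relations at each step:
  (t¹¹) · t¹⁷ = t⁴

Answer: t⁴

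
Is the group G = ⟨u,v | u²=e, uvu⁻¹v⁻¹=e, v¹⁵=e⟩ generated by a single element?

|G| = 30. The element uv has order 30 (its powers give 30 distinct elements), so ⟨uv⟩ = G and G is cyclic.

Answer: Yes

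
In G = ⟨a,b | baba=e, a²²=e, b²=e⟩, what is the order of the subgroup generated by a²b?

|⟨a²b⟩| equals the order of a²b. Compute successive powers until reaching e:
  (a²b)¹ = a²b, (a²b)² = e.
The smallest positive k with (a²b)ᵏ = e is 2, so |⟨a²b⟩| = 2.

Answer: 2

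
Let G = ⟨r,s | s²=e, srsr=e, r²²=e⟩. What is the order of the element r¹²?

Compute successive powers until reaching e:
  (r¹²)¹ = r¹², (r¹²)² = r², (r¹²)³ = r¹⁴, (r¹²)⁴ = r⁴, (r¹²)⁵ = r¹⁶, (r¹²)⁶ = r⁶, (r¹²)⁷ = r¹⁸, (r¹²)⁸ = r⁸, (r¹²)⁹ = r²⁰, (r¹²)¹⁰ = r¹⁰, (r¹²)¹¹ = e.
The smallest positive k with (r¹²)ᵏ = e is 11.

Answer: 11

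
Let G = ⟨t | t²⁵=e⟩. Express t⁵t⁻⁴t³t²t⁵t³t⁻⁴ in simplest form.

Multiply left to right, reducing at each step:
  (t⁵) · t⁻⁴ = t
  t · t³ = t⁴
  (t⁴) · t² = t⁶
  (t⁶) · t⁵ = t¹¹
  (t¹¹) · t³ = t¹⁴
  (t¹⁴) · t⁻⁴ = t¹⁰

Answer: t¹⁰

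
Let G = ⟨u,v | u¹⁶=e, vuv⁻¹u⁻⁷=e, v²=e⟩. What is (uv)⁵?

Compute successive powers of (uv), reducing at each step:
  (uv)²: (uv) · u = u⁸v;   (u⁸v) · v = u⁸
  (uv)³: (u⁸) · u = u⁹;   (u⁹) · v = u⁹v
  (uv)⁴: (u⁹v) · u = v;   v · v = e
  (uv)⁵: e · u = u;   u · v = uv

Answer: uv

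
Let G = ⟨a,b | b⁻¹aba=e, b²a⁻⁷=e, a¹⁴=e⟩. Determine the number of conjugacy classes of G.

The conjugacy classes (representative and size) are:
  [e] (size 1), [a¹³] (size 2), [a¹²] (size 2), [a¹¹] (size 2), [a⁴] (size 2), [a⁵] (size 2), [a⁸] (size 2), [a⁷] (size 1), [a⁵b⁻¹] (size 7), [a⁵b] (size 7).
Class equation: 1 + 2 + 2 + 2 + 2 + 2 + 2 + 1 + 7 + 7 = 28 = |G|. So G has 10 conjugacy classes.

Answer: 10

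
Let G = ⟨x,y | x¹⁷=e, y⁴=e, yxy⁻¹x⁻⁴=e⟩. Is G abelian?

x·y = xy but y·x = x⁴y, so x·y ≠ y·x and G is not abelian.

Answer: No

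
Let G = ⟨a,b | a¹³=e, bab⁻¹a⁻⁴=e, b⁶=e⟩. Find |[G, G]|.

G' = [G, G] is generated by all commutators. The generator-pair commutators are: [a, b] = a¹⁰.
The subgroup they normally generate is {e, a, a², a³, a⁴, a⁵, a⁶, a⁷, a⁸, a⁹, a¹⁰, a¹¹, a¹²}, of order 13.
Check: |G/G'| = 78/13 = 6 is the order of the abelianisation.

Answer: 13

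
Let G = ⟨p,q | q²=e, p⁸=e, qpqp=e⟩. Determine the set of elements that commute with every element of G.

An element z ∈ Z(G) iff z commutes with every generator.
For example p⁴ is central: (p⁴)·p = p⁵ = p·(p⁴); (p⁴)·q = p⁴q = q·(p⁴).
Whereas p ∉ Z(G) since p·q = pq ≠ p⁷q = q·p.
Checking each of the 16 elements this way gives Z(G) = {e, p⁴}, of order 2.

Answer: {e, p⁴}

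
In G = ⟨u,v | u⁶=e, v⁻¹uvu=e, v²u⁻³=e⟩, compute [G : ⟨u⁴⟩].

First find ord(u⁴) by computing successive powers:
  (u⁴)¹ = u⁴, (u⁴)² = u², (u⁴)³ = e.
So |⟨u⁴⟩| = ord(u⁴) = 3. With |G| = 12, by Lagrange [G : ⟨u⁴⟩] = 12/3 = 4.

Answer: 4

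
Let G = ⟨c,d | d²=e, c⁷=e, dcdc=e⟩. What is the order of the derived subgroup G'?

G' = [G, G] is generated by all commutators. The generator-pair commutators are: [c, d] = c².
The subgroup they normally generate is {e, c, c², c³, c⁴, c⁵, c⁶}, of order 7.
Check: |G/G'| = 14/7 = 2 is the order of the abelianisation.

Answer: 7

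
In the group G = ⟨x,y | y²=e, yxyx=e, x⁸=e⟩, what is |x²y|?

Compute successive powers until reaching e:
  (x²y)¹ = x²y, (x²y)² = e.
The smallest positive k with (x²y)ᵏ = e is 2.

Answer: 2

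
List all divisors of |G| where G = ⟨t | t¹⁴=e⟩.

|G| = 14 = 2 · 7. By Lagrange's theorem the order of any subgroup divides 14; the divisors of 14 are 1, 2, 7, 14.

Answer: 1, 2, 7, 14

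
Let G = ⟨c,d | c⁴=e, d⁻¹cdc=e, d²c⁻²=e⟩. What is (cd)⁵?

Compute successive powers of (cd), reducing at each step:
  (cd)²: (cd) · c = d;   d · d = c²
  (cd)³: (c²) · c = c³;   (c³) · d = cd⁻¹
  (cd)⁴: (cd⁻¹) · c = d⁻¹;   (d⁻¹) · d = e
  (cd)⁵: e · c = c;   c · d = cd

Answer: cd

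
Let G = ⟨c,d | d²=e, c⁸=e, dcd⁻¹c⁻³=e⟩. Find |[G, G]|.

G' = [G, G] is generated by all commutators. The generator-pair commutators are: [c, d] = c⁶.
The subgroup they normally generate is {e, c², c⁴, c⁶}, of order 4.
Check: |G/G'| = 16/4 = 4 is the order of the abelianisation.

Answer: 4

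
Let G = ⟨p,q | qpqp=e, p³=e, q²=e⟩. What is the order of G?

Enumerate words in the generators, reducing via the relations: the distinct elements are
  {e, p, q, pq, p², p²q}.
No further products give new elements, so |G| = 6.

Answer: 6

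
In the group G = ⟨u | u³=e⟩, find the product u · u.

Compute u · u by multiplying left to right and reducing via the relations at each step:
  u · u = u²

Answer: u²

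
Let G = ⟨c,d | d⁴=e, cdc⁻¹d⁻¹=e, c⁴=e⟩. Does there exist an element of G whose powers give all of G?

|G| = 16, but the maximum element order in G is 4 < 16. No single element generates all of G, so G is not cyclic.

Answer: No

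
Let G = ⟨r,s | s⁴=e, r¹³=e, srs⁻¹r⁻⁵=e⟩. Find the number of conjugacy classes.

The conjugacy classes (representative and size) are:
  [e] (size 1), [r] (size 4), [r²] (size 4), [r⁹] (size 4), [r¹²s] (size 13), [r⁴s²] (size 13), [r¹²s³] (size 13).
Class equation: 1 + 4 + 4 + 4 + 13 + 13 + 13 = 52 = |G|. So G has 7 conjugacy classes.

Answer: 7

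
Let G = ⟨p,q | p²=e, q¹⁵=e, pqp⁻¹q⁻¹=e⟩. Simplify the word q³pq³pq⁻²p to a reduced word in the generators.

Multiply left to right, reducing at each step:
  (q³) · p = pq³
  (pq³) · q³ = pq⁶
  (pq⁶) · p = q⁶
  (q⁶) · q⁻² = q⁴
  (q⁴) · p = pq⁴

Answer: pq⁴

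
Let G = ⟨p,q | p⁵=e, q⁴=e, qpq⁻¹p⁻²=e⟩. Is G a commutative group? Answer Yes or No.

p·q = pq but q·p = p²q, so p·q ≠ q·p and G is not abelian.

Answer: No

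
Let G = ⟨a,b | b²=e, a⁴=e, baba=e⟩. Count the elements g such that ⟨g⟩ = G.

⟨g⟩ = G would require ord(g) = |G| = 8, but the maximum element order in G is 4 < 8. So G is not cyclic and no single element generates it: the count is 0.

Answer: 0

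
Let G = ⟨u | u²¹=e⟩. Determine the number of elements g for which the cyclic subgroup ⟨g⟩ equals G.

G is cyclic of order 21. An element generates G iff its order is 21, and a cyclic group of order 21 has exactly φ(21) = 12 such elements.

Answer: 12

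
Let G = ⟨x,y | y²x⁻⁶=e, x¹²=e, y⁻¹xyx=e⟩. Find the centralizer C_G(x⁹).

⟨x⁹⟩ ⊆ C_G(x⁹) since powers of x⁹ commute with x⁹; so |C_G(x⁹)| ≥ |⟨x⁹⟩| = 4.
By orbit–stabilizer, |C_G(x⁹)| = |G| / |conj. class of x⁹| = 24 / 2 = 12.
The 12 elements commuting with x⁹ are {e, x, x², x³, x⁴, x⁵, x⁶, x⁷, x⁸, x⁹, x¹⁰, x¹¹}.

Answer: {e, x, x², x³, x⁴, x⁵, x⁶, x⁷, x⁸, x⁹, x¹⁰, x¹¹}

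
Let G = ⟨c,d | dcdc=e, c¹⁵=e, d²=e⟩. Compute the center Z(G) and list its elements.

An element z ∈ Z(G) iff z commutes with every generator.
For example e is central: e·c = c = c·e; e·d = d = d·e.
Whereas c ∉ Z(G) since c·d = cd ≠ c¹⁴d = d·c.
Checking each of the 30 elements this way gives Z(G) = {e}, of order 1.

Answer: {e}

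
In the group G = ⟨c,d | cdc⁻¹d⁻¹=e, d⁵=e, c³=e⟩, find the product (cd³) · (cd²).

Compute (cd³) · (cd²) by multiplying left to right and reducing via the relations at each step:
  (cd³) · c = c²d³
  (c²d³) · d² = c²

Answer: c²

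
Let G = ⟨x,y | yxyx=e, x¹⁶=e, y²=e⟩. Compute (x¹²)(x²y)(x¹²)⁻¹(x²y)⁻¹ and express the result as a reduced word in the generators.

[(x¹²), (x²y)] = (x¹²)·(x²y)·(x¹²)⁻¹·(x²y)⁻¹.
  (x¹²) · (x²y) = x¹⁴y
  (x¹⁴y) · (x⁴) = x¹⁰y
  (x¹⁰y) · (x²y) = x⁸

Answer: x⁸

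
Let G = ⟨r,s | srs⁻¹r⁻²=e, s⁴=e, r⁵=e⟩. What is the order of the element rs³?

Compute successive powers until reaching e:
  (rs³)¹ = rs³, (rs³)² = r⁴s², (rs³)³ = r³s, (rs³)⁴ = e.
The smallest positive k with (rs³)ᵏ = e is 4.

Answer: 4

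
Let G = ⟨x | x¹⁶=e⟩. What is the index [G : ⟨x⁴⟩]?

First find ord(x⁴) by computing successive powers:
  (x⁴)¹ = x⁴, (x⁴)² = x⁸, (x⁴)³ = x¹², (x⁴)⁴ = e.
So |⟨x⁴⟩| = ord(x⁴) = 4. With |G| = 16, by Lagrange [G : ⟨x⁴⟩] = 16/4 = 4.

Answer: 4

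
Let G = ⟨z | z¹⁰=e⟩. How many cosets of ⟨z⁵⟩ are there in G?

First find ord(z⁵) by computing successive powers:
  (z⁵)¹ = z⁵, (z⁵)² = e.
So |⟨z⁵⟩| = ord(z⁵) = 2. With |G| = 10, by Lagrange [G : ⟨z⁵⟩] = 10/2 = 5.

Answer: 5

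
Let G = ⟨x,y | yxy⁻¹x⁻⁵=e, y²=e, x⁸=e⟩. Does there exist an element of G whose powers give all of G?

Every cyclic group is abelian. But x·y = xy while y·x = x⁵y, so x·y ≠ y·x and G is not abelian. Hence G is not cyclic.

Answer: No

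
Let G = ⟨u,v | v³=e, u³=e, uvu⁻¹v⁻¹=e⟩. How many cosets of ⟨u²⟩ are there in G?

First find ord(u²) by computing successive powers:
  (u²)¹ = u², (u²)² = u, (u²)³ = e.
So |⟨u²⟩| = ord(u²) = 3. With |G| = 9, by Lagrange [G : ⟨u²⟩] = 9/3 = 3.

Answer: 3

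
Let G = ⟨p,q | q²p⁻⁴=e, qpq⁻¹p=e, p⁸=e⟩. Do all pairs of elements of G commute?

p·q = pq but q·p = p³q⁻¹, so p·q ≠ q·p and G is not abelian.

Answer: No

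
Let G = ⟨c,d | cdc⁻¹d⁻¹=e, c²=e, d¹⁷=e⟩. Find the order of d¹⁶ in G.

Compute successive powers until reaching e:
  (d¹⁶)¹ = d¹⁶, (d¹⁶)² = d¹⁵, (d¹⁶)³ = d¹⁴, (d¹⁶)⁴ = d¹³, (d¹⁶)⁵ = d¹², (d¹⁶)⁶ = d¹¹, (d¹⁶)⁷ = d¹⁰, (d¹⁶)⁸ = d⁹, (d¹⁶)⁹ = d⁸, (d¹⁶)¹⁰ = d⁷, (d¹⁶)¹¹ = d⁶, (d¹⁶)¹² = d⁵, (d¹⁶)¹³ = d⁴, (d¹⁶)¹⁴ = d³, (d¹⁶)¹⁵ = d², (d¹⁶)¹⁶ = d, (d¹⁶)¹⁷ = e.
The smallest positive k with (d¹⁶)ᵏ = e is 17.

Answer: 17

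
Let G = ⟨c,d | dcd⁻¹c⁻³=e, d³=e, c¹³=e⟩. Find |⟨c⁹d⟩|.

|⟨c⁹d⟩| equals the order of c⁹d. Compute successive powers until reaching e:
  (c⁹d)¹ = c⁹d, (c⁹d)² = c¹⁰d², (c⁹d)³ = e.
The smallest positive k with (c⁹d)ᵏ = e is 3, so |⟨c⁹d⟩| = 3.

Answer: 3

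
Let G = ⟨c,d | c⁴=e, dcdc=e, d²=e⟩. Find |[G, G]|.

G' = [G, G] is generated by all commutators. The generator-pair commutators are: [c, d] = c².
The subgroup they normally generate is {e, c²}, of order 2.
Check: |G/G'| = 8/2 = 4 is the order of the abelianisation.

Answer: 2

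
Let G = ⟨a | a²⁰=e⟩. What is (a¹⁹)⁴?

Compute successive powers of (a¹⁹), reducing at each step:
  (a¹⁹)²: (a¹⁹) · a¹⁹ = a¹⁸
  (a¹⁹)³: (a¹⁸) · a¹⁹ = a¹⁷
  (a¹⁹)⁴: (a¹⁷) · a¹⁹ = a¹⁶

Answer: a¹⁶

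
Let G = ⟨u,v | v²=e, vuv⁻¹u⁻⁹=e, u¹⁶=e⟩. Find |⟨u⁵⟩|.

|⟨u⁵⟩| equals the order of u⁵. Compute successive powers until reaching e:
  (u⁵)¹ = u⁵, (u⁵)² = u¹⁰, (u⁵)³ = u¹⁵, (u⁵)⁴ = u⁴, (u⁵)⁵ = u⁹, (u⁵)⁶ = u¹⁴, (u⁵)⁷ = u³, (u⁵)⁸ = u⁸, (u⁵)⁹ = u¹³, (u⁵)¹⁰ = u², (u⁵)¹¹ = u⁷, (u⁵)¹² = u¹², (u⁵)¹³ = u, (u⁵)¹⁴ = u⁶, (u⁵)¹⁵ = u¹¹, (u⁵)¹⁶ = e.
The smallest positive k with (u⁵)ᵏ = e is 16, so |⟨u⁵⟩| = 16.

Answer: 16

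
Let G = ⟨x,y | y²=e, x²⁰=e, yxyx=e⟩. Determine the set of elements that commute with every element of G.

An element z ∈ Z(G) iff z commutes with every generator.
For example x¹⁰ is central: (x¹⁰)·x = x¹¹ = x·(x¹⁰); (x¹⁰)·y = x¹⁰y = y·(x¹⁰).
Whereas x ∉ Z(G) since x·y = xy ≠ x¹⁹y = y·x.
Checking each of the 40 elements this way gives Z(G) = {e, x¹⁰}, of order 2.

Answer: {e, x¹⁰}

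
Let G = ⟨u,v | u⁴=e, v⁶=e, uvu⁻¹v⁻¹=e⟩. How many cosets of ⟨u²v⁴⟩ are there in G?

First find ord(u²v⁴) by computing successive powers:
  (u²v⁴)¹ = u²v⁴, (u²v⁴)² = v², (u²v⁴)³ = u², (u²v⁴)⁴ = v⁴, (u²v⁴)⁵ = u²v², (u²v⁴)⁶ = e.
So |⟨u²v⁴⟩| = ord(u²v⁴) = 6. With |G| = 24, by Lagrange [G : ⟨u²v⁴⟩] = 24/6 = 4.

Answer: 4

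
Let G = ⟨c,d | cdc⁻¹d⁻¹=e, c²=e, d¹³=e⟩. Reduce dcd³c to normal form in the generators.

Multiply left to right, reducing at each step:
  d · c = cd
  (cd) · d³ = cd⁴
  (cd⁴) · c = d⁴

Answer: d⁴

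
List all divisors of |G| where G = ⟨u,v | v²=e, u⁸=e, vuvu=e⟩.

|G| = 16 = 2⁴. By Lagrange's theorem the order of any subgroup divides 16; the divisors of 16 are 1, 2, 4, 8, 16.

Answer: 1, 2, 4, 8, 16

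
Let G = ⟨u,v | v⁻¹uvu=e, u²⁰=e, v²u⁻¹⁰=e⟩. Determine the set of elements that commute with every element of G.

An element z ∈ Z(G) iff z commutes with every generator.
For example u¹⁰ is central: (u¹⁰)·u = u¹¹ = u·(u¹⁰); (u¹⁰)·v = v⁻¹ = v·(u¹⁰).
Whereas u ∉ Z(G) since u·v = uv ≠ u⁹v⁻¹ = v·u.
Checking each of the 40 elements this way gives Z(G) = {e, u¹⁰}, of order 2.

Answer: {e, u¹⁰}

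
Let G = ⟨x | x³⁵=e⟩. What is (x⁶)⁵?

Compute successive powers of (x⁶), reducing at each step:
  (x⁶)²: (x⁶) · x⁶ = x¹²
  (x⁶)³: (x¹²) · x⁶ = x¹⁸
  (x⁶)⁴: (x¹⁸) · x⁶ = x²⁴
  (x⁶)⁵: (x²⁴) · x⁶ = x³⁰

Answer: x³⁰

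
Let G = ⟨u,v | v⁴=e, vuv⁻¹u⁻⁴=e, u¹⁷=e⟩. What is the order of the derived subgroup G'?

G' = [G, G] is generated by all commutators. The generator-pair commutators are: [u, v] = u¹⁴.
The subgroup they normally generate is {e, u, u², u³, u⁴, u⁵, u⁶, u⁷, u⁸, u⁹, u¹⁰, u¹¹, u¹², u¹³, u¹⁴, u¹⁵, u¹⁶}, of order 17.
Check: |G/G'| = 68/17 = 4 is the order of the abelianisation.

Answer: 17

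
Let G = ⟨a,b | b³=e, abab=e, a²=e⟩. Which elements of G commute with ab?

⟨ab⟩ ⊆ C_G(ab) since powers of ab commute with ab; so |C_G(ab)| ≥ |⟨ab⟩| = 2.
By orbit–stabilizer, |C_G(ab)| = |G| / |conj. class of ab| = 6 / 3 = 2.
The 2 elements commuting with ab are {e, ab}.

Answer: {e, ab}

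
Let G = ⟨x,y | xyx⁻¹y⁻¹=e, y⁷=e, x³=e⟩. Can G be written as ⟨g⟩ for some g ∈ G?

|G| = 21. The element xy has order 21 (its powers give 21 distinct elements), so ⟨xy⟩ = G and G is cyclic.

Answer: Yes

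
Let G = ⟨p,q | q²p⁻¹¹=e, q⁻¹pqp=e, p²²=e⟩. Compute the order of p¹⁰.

Compute successive powers until reaching e:
  (p¹⁰)¹ = p¹⁰, (p¹⁰)² = p²⁰, (p¹⁰)³ = p⁸, (p¹⁰)⁴ = p¹⁸, (p¹⁰)⁵ = p⁶, (p¹⁰)⁶ = p¹⁶, (p¹⁰)⁷ = p⁴, (p¹⁰)⁸ = p¹⁴, (p¹⁰)⁹ = p², (p¹⁰)¹⁰ = p¹², (p¹⁰)¹¹ = e.
The smallest positive k with (p¹⁰)ᵏ = e is 11.

Answer: 11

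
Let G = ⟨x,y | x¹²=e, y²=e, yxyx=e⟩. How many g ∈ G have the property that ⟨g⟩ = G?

⟨g⟩ = G would require ord(g) = |G| = 24, but the maximum element order in G is 12 < 24. So G is not cyclic and no single element generates it: the count is 0.

Answer: 0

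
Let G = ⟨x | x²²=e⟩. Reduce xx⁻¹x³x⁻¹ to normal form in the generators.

Multiply left to right, reducing at each step:
  x · x⁻¹ = e
  e · x³ = x³
  (x³) · x⁻¹ = x²

Answer: x²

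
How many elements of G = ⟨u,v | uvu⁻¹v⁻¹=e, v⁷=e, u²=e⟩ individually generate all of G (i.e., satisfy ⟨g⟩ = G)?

G is cyclic of order 14. An element generates G iff its order is 14, and a cyclic group of order 14 has exactly φ(14) = 6 such elements.

Answer: 6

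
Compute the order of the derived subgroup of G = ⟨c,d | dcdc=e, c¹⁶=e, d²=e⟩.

G' = [G, G] is generated by all commutators. The generator-pair commutators are: [c, d] = c².
The subgroup they normally generate is {e, c², c⁴, c⁶, c⁸, c¹⁰, c¹², c¹⁴}, of order 8.
Check: |G/G'| = 32/8 = 4 is the order of the abelianisation.

Answer: 8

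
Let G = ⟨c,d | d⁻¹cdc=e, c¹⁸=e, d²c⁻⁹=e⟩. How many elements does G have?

Enumerate words in the generators, reducing via the relations: the distinct elements are
  {c, d, e, cd, c², c³, c⁴, c⁵, c⁶, c⁷, c⁸, c⁹, c²d, c³d, c¹², c¹³, c¹¹, c¹⁰, c¹⁴, c¹⁵, c¹⁶, c¹⁷, c⁴d, c⁵d, c⁶d, c⁷d, c⁸d, d⁻¹, cd⁻¹, c²d⁻¹, c³d⁻¹, c⁴d⁻¹, c⁵d⁻¹, c⁶d⁻¹, c⁷d⁻¹, c⁸d⁻¹}.
No further products give new elements, so |G| = 36.

Answer: 36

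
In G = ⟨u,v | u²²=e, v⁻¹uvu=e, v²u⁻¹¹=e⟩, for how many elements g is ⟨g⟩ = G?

⟨g⟩ = G would require ord(g) = |G| = 44, but the maximum element order in G is 22 < 44. So G is not cyclic and no single element generates it: the count is 0.

Answer: 0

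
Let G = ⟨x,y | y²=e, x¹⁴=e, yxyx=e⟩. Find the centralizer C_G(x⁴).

⟨x⁴⟩ ⊆ C_G(x⁴) since powers of x⁴ commute with x⁴; so |C_G(x⁴)| ≥ |⟨x⁴⟩| = 7.
By orbit–stabilizer, |C_G(x⁴)| = |G| / |conj. class of x⁴| = 28 / 2 = 14.
The 14 elements commuting with x⁴ are {e, x, x², x³, x⁴, x⁵, x⁶, x⁷, x⁸, x⁹, x¹⁰, x¹¹, x¹², x¹³}.

Answer: {e, x, x², x³, x⁴, x⁵, x⁶, x⁷, x⁸, x⁹, x¹⁰, x¹¹, x¹², x¹³}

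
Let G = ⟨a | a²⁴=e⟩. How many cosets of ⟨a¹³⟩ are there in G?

First find ord(a¹³) by computing successive powers:
  (a¹³)¹ = a¹³, (a¹³)² = a², (a¹³)³ = a¹⁵, (a¹³)⁴ = a⁴, (a¹³)⁵ = a¹⁷, (a¹³)⁶ = a⁶, (a¹³)⁷ = a¹⁹, (a¹³)⁸ = a⁸, (a¹³)⁹ = a²¹, (a¹³)¹⁰ = a¹⁰, (a¹³)¹¹ = a²³, (a¹³)¹² = a¹², (a¹³)¹³ = a, (a¹³)¹⁴ = a¹⁴, (a¹³)¹⁵ = a³, (a¹³)¹⁶ = a¹⁶, (a¹³)¹⁷ = a⁵, (a¹³)¹⁸ = a¹⁸, (a¹³)¹⁹ = a⁷, (a¹³)²⁰ = a²⁰, (a¹³)²¹ = a⁹, (a¹³)²² = a²², (a¹³)²³ = a¹¹, (a¹³)²⁴ = e.
So |⟨a¹³⟩| = ord(a¹³) = 24. With |G| = 24, by Lagrange [G : ⟨a¹³⟩] = 24/24 = 1.

Answer: 1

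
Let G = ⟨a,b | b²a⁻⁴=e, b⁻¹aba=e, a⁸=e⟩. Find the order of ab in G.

Compute successive powers until reaching e:
  (ab)¹ = ab, (ab)² = a⁴, (ab)³ = ab⁻¹, (ab)⁴ = e.
The smallest positive k with (ab)ᵏ = e is 4.

Answer: 4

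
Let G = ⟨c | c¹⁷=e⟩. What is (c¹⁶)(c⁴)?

Compute (c¹⁶) · (c⁴) by multiplying left to right and reducing via the relations at each step:
  (c¹⁶) · c⁴ = c³

Answer: c³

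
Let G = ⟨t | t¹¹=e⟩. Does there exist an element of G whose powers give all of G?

|G| = 11. The element t has order 11 (its powers give 11 distinct elements), so ⟨t⟩ = G and G is cyclic.

Answer: Yes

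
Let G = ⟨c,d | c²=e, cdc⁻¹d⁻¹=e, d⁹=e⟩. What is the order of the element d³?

Compute successive powers until reaching e:
  (d³)¹ = d³, (d³)² = d⁶, (d³)³ = e.
The smallest positive k with (d³)ᵏ = e is 3.

Answer: 3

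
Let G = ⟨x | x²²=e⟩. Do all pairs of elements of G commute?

G has a single generator, so G is cyclic and hence abelian.

Answer: Yes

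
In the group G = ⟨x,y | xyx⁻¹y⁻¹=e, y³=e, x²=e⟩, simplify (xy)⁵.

Compute successive powers of (xy), reducing at each step:
  (xy)²: (xy) · x = y;   y · y = y²
  (xy)³: (y²) · x = xy²;   (xy²) · y = x
  (xy)⁴: x · x = e;   e · y = y
  (xy)⁵: y · x = xy;   (xy) · y = xy²

Answer: xy²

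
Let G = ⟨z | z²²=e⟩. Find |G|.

G is generated by a single element, so G is cyclic. The relator gives z²² = e and no smaller power is forced to be e, so the 22 powers {e, z, z², z³, z⁴, z⁵, z⁶, z⁷, z⁸, z⁹, z²¹, z²⁰, z¹², z¹³, z¹¹, z¹⁰, z¹⁴, z¹⁵, z¹⁶, z¹⁷, z¹⁸, z¹⁹} are distinct. Hence |G| = 22.

Answer: 22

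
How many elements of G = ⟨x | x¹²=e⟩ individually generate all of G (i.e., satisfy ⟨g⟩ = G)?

G is cyclic of order 12. An element generates G iff its order is 12, and a cyclic group of order 12 has exactly φ(12) = 4 such elements.

Answer: 4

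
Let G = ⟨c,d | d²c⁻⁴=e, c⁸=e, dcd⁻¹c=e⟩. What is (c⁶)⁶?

Compute successive powers of (c⁶), reducing at each step:
  (c⁶)²: (c⁶) · c⁶ = c⁴
  (c⁶)³: (c⁴) · c⁶ = c²
  (c⁶)⁴: (c²) · c⁶ = e
  (c⁶)⁵: e · c⁶ = c⁶
  (c⁶)⁶: (c⁶) · c⁶ = c⁴

Answer: c⁴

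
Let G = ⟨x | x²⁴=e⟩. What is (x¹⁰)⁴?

Compute successive powers of (x¹⁰), reducing at each step:
  (x¹⁰)²: (x¹⁰) · x¹⁰ = x²⁰
  (x¹⁰)³: (x²⁰) · x¹⁰ = x⁶
  (x¹⁰)⁴: (x⁶) · x¹⁰ = x¹⁶

Answer: x¹⁶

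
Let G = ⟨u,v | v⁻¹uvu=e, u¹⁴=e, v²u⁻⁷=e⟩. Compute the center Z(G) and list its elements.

An element z ∈ Z(G) iff z commutes with every generator.
For example u⁷ is central: (u⁷)·u = u⁸ = u·(u⁷); (u⁷)·v = v⁻¹ = v·(u⁷).
Whereas u ∉ Z(G) since u·v = uv ≠ u⁶v⁻¹ = v·u.
Checking each of the 28 elements this way gives Z(G) = {e, u⁷}, of order 2.

Answer: {e, u⁷}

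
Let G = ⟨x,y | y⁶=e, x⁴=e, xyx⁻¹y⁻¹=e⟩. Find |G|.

Enumerate words in the generators, reducing via the relations: the distinct elements are
  {e, x, y, xy, x², x³, y², y³, y⁴, y⁵, xy², xy³, xy⁴, xy⁵, x²y, x³y, x²y², x²y³, x²y⁴, x²y⁵, x³y², x³y³, x³y⁴, x³y⁵}.
No further products give new elements, so |G| = 24.

Answer: 24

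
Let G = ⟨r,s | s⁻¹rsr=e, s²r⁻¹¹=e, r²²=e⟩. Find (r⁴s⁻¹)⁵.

Compute successive powers of (r⁴s⁻¹), reducing at each step:
  (r⁴s⁻¹)²: (r⁴s⁻¹) · r⁴ = s⁻¹;   (s⁻¹) · s⁻¹ = r¹¹
  (r⁴s⁻¹)³: (r¹¹) · r⁴ = r¹⁵;   (r¹⁵) · s⁻¹ = r⁴s
  (r⁴s⁻¹)⁴: (r⁴s) · r⁴ = s;   s · s⁻¹ = e
  (r⁴s⁻¹)⁵: e · r⁴ = r⁴;   (r⁴) · s⁻¹ = r⁴s⁻¹

Answer: r⁴s⁻¹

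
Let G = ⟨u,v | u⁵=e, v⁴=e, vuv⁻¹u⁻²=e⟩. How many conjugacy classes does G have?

The conjugacy classes (representative and size) are:
  [e] (size 1), [u⁴] (size 4), [u²v] (size 5), [v²] (size 5), [u³v³] (size 5).
Class equation: 1 + 4 + 5 + 5 + 5 = 20 = |G|. So G has 5 conjugacy classes.

Answer: 5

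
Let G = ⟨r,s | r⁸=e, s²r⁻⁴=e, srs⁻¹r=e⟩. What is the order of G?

Enumerate words in the generators, reducing via the relations: the distinct elements are
  {e, r, s, rs, r², r³, r⁴, r⁵, r⁶, r⁷, r²s, r³s, s⁻¹, rs⁻¹, r²s⁻¹, r³s⁻¹}.
No further products give new elements, so |G| = 16.

Answer: 16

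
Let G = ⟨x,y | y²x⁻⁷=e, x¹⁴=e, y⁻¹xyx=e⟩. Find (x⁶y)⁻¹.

The order of (x⁶y) is 4 (smallest k with (x⁶y)ᵏ = e), so (x⁶y)⁻¹ = (x⁶y)³ = x⁶y⁻¹.
Check: (x⁶y) · (x⁶y⁻¹) → (x⁶y) · x⁶ = y;   y · y⁻¹ = e, giving e as required.

Answer: x⁶y⁻¹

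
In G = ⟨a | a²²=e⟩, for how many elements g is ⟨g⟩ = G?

G is cyclic of order 22. An element generates G iff its order is 22, and a cyclic group of order 22 has exactly φ(22) = 10 such elements.

Answer: 10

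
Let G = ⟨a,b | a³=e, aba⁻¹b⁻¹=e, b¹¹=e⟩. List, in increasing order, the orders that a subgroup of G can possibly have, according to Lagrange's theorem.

|G| = 33 = 3 · 11. By Lagrange's theorem the order of any subgroup divides 33; the divisors of 33 are 1, 3, 11, 33.

Answer: 1, 3, 11, 33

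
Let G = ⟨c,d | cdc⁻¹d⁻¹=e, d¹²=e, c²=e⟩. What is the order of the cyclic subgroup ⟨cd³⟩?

|⟨cd³⟩| equals the order of cd³. Compute successive powers until reaching e:
  (cd³)¹ = cd³, (cd³)² = d⁶, (cd³)³ = cd⁹, (cd³)⁴ = e.
The smallest positive k with (cd³)ᵏ = e is 4, so |⟨cd³⟩| = 4.

Answer: 4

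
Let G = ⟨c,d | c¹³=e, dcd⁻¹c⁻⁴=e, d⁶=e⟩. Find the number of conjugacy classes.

The conjugacy classes (representative and size) are:
  [e] (size 1), [c⁴] (size 6), [c¹¹] (size 6), [c⁷d] (size 13), [c⁸d²] (size 13), [c¹²d³] (size 13), [c⁵d⁴] (size 13), [c¹¹d⁵] (size 13).
Class equation: 1 + 6 + 6 + 13 + 13 + 13 + 13 + 13 = 78 = |G|. So G has 8 conjugacy classes.

Answer: 8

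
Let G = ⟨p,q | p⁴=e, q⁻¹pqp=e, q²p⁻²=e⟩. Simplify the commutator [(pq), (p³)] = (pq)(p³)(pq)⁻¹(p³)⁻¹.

[(pq), (p³)] = (pq)·(p³)·(pq)⁻¹·(p³)⁻¹.
  (pq) · (p³) = q⁻¹
  (q⁻¹) · (pq⁻¹) = p
  p · p = p²

Answer: p²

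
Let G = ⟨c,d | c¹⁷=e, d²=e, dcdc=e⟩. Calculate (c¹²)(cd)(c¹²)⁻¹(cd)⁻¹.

[(c¹²), (cd)] = (c¹²)·(cd)·(c¹²)⁻¹·(cd)⁻¹.
  (c¹²) · (cd) = c¹³d
  (c¹³d) · (c⁵) = c⁸d
  (c⁸d) · (cd) = c⁷

Answer: c⁷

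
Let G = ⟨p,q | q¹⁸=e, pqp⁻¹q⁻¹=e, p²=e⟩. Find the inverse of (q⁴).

The order of (q⁴) is 9 (smallest k with (q⁴)ᵏ = e), so (q⁴)⁻¹ = (q⁴)⁸ = q¹⁴.
Check: (q⁴) · (q¹⁴) → (q⁴) · q¹⁴ = e, giving e as required.

Answer: q¹⁴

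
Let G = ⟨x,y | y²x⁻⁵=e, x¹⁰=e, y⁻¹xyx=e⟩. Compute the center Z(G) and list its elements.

An element z ∈ Z(G) iff z commutes with every generator.
For example x⁵ is central: (x⁵)·x = x⁶ = x·(x⁵); (x⁵)·y = y⁻¹ = y·(x⁵).
Whereas x ∉ Z(G) since x·y = xy ≠ x⁴y⁻¹ = y·x.
Checking each of the 20 elements this way gives Z(G) = {e, x⁵}, of order 2.

Answer: {e, x⁵}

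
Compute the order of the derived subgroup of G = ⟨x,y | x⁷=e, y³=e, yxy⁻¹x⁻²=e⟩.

G' = [G, G] is generated by all commutators. The generator-pair commutators are: [x, y] = x⁶.
The subgroup they normally generate is {e, x, x², x³, x⁴, x⁵, x⁶}, of order 7.
Check: |G/G'| = 21/7 = 3 is the order of the abelianisation.

Answer: 7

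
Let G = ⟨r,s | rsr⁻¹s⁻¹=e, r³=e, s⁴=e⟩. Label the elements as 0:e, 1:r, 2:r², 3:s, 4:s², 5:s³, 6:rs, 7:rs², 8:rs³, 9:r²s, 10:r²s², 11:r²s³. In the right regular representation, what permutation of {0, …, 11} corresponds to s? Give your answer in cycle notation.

(0 3 4 5)(1 6 7 8)(2 9 10 11)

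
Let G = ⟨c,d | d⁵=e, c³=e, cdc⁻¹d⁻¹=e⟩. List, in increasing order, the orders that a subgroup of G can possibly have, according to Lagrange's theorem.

|G| = 15 = 3 · 5. By Lagrange's theorem the order of any subgroup divides 15; the divisors of 15 are 1, 3, 5, 15.

Answer: 1, 3, 5, 15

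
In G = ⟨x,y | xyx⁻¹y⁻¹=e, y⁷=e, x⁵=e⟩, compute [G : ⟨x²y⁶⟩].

First find ord(x²y⁶) by computing successive powers:
  (x²y⁶)¹ = x²y⁶, (x²y⁶)² = x⁴y⁵, (x²y⁶)³ = xy⁴, (x²y⁶)⁴ = x³y³, (x²y⁶)⁵ = y², (x²y⁶)⁶ = x²y, (x²y⁶)⁷ = x⁴, (x²y⁶)⁸ = xy⁶, (x²y⁶)⁹ = x³y⁵, (x²y⁶)¹⁰ = y⁴, (x²y⁶)¹¹ = x²y³, (x²y⁶)¹² = x⁴y², (x²y⁶)¹³ = xy, (x²y⁶)¹⁴ = x³, (x²y⁶)¹⁵ = y⁶, (x²y⁶)¹⁶ = x²y⁵, (x²y⁶)¹⁷ = x⁴y⁴, (x²y⁶)¹⁸ = xy³, (x²y⁶)¹⁹ = x³y², (x²y⁶)²⁰ = y, (x²y⁶)²¹ = x², (x²y⁶)²² = x⁴y⁶, (x²y⁶)²³ = xy⁵, (x²y⁶)²⁴ = x³y⁴, (x²y⁶)²⁵ = y³, (x²y⁶)²⁶ = x²y², (x²y⁶)²⁷ = x⁴y, (x²y⁶)²⁸ = x, (x²y⁶)²⁹ = x³y⁶, (x²y⁶)³⁰ = y⁵, (x²y⁶)³¹ = x²y⁴, (x²y⁶)³² = x⁴y³, (x²y⁶)³³ = xy², (x²y⁶)³⁴ = x³y, (x²y⁶)³⁵ = e.
So |⟨x²y⁶⟩| = ord(x²y⁶) = 35. With |G| = 35, by Lagrange [G : ⟨x²y⁶⟩] = 35/35 = 1.

Answer: 1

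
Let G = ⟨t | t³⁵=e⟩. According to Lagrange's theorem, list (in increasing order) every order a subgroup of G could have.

|G| = 35 = 5 · 7. By Lagrange's theorem the order of any subgroup divides 35; the divisors of 35 are 1, 5, 7, 35.

Answer: 1, 5, 7, 35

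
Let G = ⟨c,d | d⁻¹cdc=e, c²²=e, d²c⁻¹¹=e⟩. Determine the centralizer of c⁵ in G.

⟨c⁵⟩ ⊆ C_G(c⁵) since powers of c⁵ commute with c⁵; so |C_G(c⁵)| ≥ |⟨c⁵⟩| = 22.
By orbit–stabilizer, |C_G(c⁵)| = |G| / |conj. class of c⁵| = 44 / 2 = 22.
The 22 elements commuting with c⁵ are {e, c, c², c³, c⁴, c⁵, c⁶, c⁷, c⁸, c⁹, c¹⁰, c¹¹, c¹², c¹³, c¹⁴, c¹⁵, c¹⁶, c¹⁷, c¹⁸, c¹⁹, c²⁰, c²¹}.

Answer: {e, c, c², c³, c⁴, c⁵, c⁶, c⁷, c⁸, c⁹, c¹⁰, c¹¹, c¹², c¹³, c¹⁴, c¹⁵, c¹⁶, c¹⁷, c¹⁸, c¹⁹, c²⁰, c²¹}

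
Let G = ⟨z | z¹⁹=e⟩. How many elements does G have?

G is generated by a single element, so G is cyclic. The relator gives z¹⁹ = e and no smaller power is forced to be e, so the 19 powers {e, z, z², z³, z⁴, z⁵, z⁶, z⁷, z⁸, z⁹, z¹², z¹³, z¹¹, z¹⁰, z¹⁴, z¹⁵, z¹⁶, z¹⁷, z¹⁸} are distinct. Hence |G| = 19.

Answer: 19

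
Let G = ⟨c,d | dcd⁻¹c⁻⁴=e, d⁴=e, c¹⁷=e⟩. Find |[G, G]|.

G' = [G, G] is generated by all commutators. The generator-pair commutators are: [c, d] = c¹⁴.
The subgroup they normally generate is {e, c, c², c³, c⁴, c⁵, c⁶, c⁷, c⁸, c⁹, c¹⁰, c¹¹, c¹², c¹³, c¹⁴, c¹⁵, c¹⁶}, of order 17.
Check: |G/G'| = 68/17 = 4 is the order of the abelianisation.

Answer: 17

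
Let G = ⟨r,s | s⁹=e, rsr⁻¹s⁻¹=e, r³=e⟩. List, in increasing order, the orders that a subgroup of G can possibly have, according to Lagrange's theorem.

|G| = 27 = 3³. By Lagrange's theorem the order of any subgroup divides 27; the divisors of 27 are 1, 3, 9, 27.

Answer: 1, 3, 9, 27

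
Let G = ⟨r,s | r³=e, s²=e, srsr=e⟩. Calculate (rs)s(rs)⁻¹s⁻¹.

[(rs), s] = (rs)·s·(rs)⁻¹·s⁻¹.
  (rs) · s = r
  r · (rs) = r²s
  (r²s) · s = r²

Answer: r²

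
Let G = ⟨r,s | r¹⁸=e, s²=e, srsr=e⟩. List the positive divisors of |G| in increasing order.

|G| = 36 = 2² · 3². By Lagrange's theorem the order of any subgroup divides 36; the divisors of 36 are 1, 2, 3, 4, 6, 9, 12, 18, 36.

Answer: 1, 2, 3, 4, 6, 9, 12, 18, 36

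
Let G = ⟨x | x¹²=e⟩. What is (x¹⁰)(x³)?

Compute (x¹⁰) · (x³) by multiplying left to right and reducing via the relations at each step:
  (x¹⁰) · x³ = x

Answer: x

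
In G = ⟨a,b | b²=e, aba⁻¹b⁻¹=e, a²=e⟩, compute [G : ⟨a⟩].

First find ord(a) by computing successive powers:
  a¹ = a, a² = e.
So |⟨a⟩| = ord(a) = 2. With |G| = 4, by Lagrange [G : ⟨a⟩] = 4/2 = 2.

Answer: 2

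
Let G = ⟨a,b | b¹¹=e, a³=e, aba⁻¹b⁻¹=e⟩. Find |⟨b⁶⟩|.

|⟨b⁶⟩| equals the order of b⁶. Compute successive powers until reaching e:
  (b⁶)¹ = b⁶, (b⁶)² = b, (b⁶)³ = b⁷, (b⁶)⁴ = b², (b⁶)⁵ = b⁸, (b⁶)⁶ = b³, (b⁶)⁷ = b⁹, (b⁶)⁸ = b⁴, (b⁶)⁹ = b¹⁰, (b⁶)¹⁰ = b⁵, (b⁶)¹¹ = e.
The smallest positive k with (b⁶)ᵏ = e is 11, so |⟨b⁶⟩| = 11.

Answer: 11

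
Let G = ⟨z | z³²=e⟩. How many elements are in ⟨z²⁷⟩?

|⟨z²⁷⟩| equals the order of z²⁷. Compute successive powers until reaching e:
  (z²⁷)¹ = z²⁷, (z²⁷)² = z²², (z²⁷)³ = z¹⁷, (z²⁷)⁴ = z¹², (z²⁷)⁵ = z⁷, (z²⁷)⁶ = z², (z²⁷)⁷ = z²⁹, (z²⁷)⁸ = z²⁴, (z²⁷)⁹ = z¹⁹, (z²⁷)¹⁰ = z¹⁴, (z²⁷)¹¹ = z⁹, (z²⁷)¹² = z⁴, (z²⁷)¹³ = z³¹, (z²⁷)¹⁴ = z²⁶, (z²⁷)¹⁵ = z²¹, (z²⁷)¹⁶ = z¹⁶, (z²⁷)¹⁷ = z¹¹, (z²⁷)¹⁸ = z⁶, (z²⁷)¹⁹ = z, (z²⁷)²⁰ = z²⁸, (z²⁷)²¹ = z²³, (z²⁷)²² = z¹⁸, (z²⁷)²³ = z¹³, (z²⁷)²⁴ = z⁸, (z²⁷)²⁵ = z³, (z²⁷)²⁶ = z³⁰, (z²⁷)²⁷ = z²⁵, (z²⁷)²⁸ = z²⁰, (z²⁷)²⁹ = z¹⁵, (z²⁷)³⁰ = z¹⁰, (z²⁷)³¹ = z⁵, (z²⁷)³² = e.
The smallest positive k with (z²⁷)ᵏ = e is 32, so |⟨z²⁷⟩| = 32.

Answer: 32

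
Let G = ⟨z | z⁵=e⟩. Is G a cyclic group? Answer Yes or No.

|G| = 5. The element z has order 5 (its powers give 5 distinct elements), so ⟨z⟩ = G and G is cyclic.

Answer: Yes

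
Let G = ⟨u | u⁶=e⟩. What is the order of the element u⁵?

Compute successive powers until reaching e:
  (u⁵)¹ = u⁵, (u⁵)² = u⁴, (u⁵)³ = u³, (u⁵)⁴ = u², (u⁵)⁵ = u, (u⁵)⁶ = e.
The smallest positive k with (u⁵)ᵏ = e is 6.

Answer: 6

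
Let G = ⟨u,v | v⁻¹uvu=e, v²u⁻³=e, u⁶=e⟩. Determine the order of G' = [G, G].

G' = [G, G] is generated by all commutators. The generator-pair commutators are: [u, v] = u².
The subgroup they normally generate is {e, u², u⁴}, of order 3.
Check: |G/G'| = 12/3 = 4 is the order of the abelianisation.

Answer: 3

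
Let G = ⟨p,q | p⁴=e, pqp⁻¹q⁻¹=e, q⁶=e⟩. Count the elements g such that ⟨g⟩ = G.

⟨g⟩ = G would require ord(g) = |G| = 24, but the maximum element order in G is 12 < 24. So G is not cyclic and no single element generates it: the count is 0.

Answer: 0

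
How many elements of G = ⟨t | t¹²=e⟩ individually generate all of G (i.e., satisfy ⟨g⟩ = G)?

G is cyclic of order 12. An element generates G iff its order is 12, and a cyclic group of order 12 has exactly φ(12) = 4 such elements.

Answer: 4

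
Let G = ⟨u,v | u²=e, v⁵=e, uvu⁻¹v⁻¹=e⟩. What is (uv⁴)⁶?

Compute successive powers of (uv⁴), reducing at each step:
  (uv⁴)²: (uv⁴) · u = v⁴;   (v⁴) · v⁴ = v³
  (uv⁴)³: (v³) · u = uv³;   (uv³) · v⁴ = uv²
  (uv⁴)⁴: (uv²) · u = v²;   (v²) · v⁴ = v
  (uv⁴)⁵: v · u = uv;   (uv) · v⁴ = u
  (uv⁴)⁶: u · u = e;   e · v⁴ = v⁴

Answer: v⁴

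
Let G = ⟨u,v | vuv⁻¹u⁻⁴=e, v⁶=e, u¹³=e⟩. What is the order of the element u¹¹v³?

Compute successive powers until reaching e:
  (u¹¹v³)¹ = u¹¹v³, (u¹¹v³)² = e.
The smallest positive k with (u¹¹v³)ᵏ = e is 2.

Answer: 2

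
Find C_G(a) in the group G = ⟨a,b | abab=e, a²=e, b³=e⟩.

⟨a⟩ ⊆ C_G(a) since powers of a commute with a; so |C_G(a)| ≥ |⟨a⟩| = 2.
By orbit–stabilizer, |C_G(a)| = |G| / |conj. class of a| = 6 / 3 = 2.
The 2 elements commuting with a are {e, a}.

Answer: {e, a}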